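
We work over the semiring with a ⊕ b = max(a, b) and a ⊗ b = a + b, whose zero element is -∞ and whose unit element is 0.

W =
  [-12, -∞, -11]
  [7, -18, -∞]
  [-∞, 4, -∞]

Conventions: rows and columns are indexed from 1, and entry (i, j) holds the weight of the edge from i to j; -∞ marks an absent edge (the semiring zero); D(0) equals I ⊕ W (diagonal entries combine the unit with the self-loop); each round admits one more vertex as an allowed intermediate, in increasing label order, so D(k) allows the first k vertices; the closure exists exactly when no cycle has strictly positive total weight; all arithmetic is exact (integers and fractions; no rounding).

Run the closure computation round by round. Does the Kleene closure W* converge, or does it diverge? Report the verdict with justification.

D(0):
  [0, -∞, -11]
  [7, 0, -∞]
  [-∞, 4, 0]
D(1):
  [0, -∞, -11]
  [7, 0, -4]
  [-∞, 4, 0]
D(2):
  [0, -∞, -11]
  [7, 0, -4]
  [11, 4, 0]
D(3):
  [0, -7, -11]
  [7, 0, -4]
  [11, 4, 0]
Key observation: every diagonal entry stays at the unit through all rounds, so no improving cycle exists.
Answer: CONVERGES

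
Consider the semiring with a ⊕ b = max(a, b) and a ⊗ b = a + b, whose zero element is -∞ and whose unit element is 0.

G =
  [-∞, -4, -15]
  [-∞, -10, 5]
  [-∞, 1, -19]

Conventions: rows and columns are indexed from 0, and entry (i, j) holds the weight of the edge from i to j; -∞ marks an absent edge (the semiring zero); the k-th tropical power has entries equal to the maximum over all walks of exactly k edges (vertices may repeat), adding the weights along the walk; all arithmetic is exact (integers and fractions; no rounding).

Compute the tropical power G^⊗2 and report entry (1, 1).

G^⊗2:
  [-∞, -14, 1]
  [-∞, 6, -5]
  [-∞, -9, 6]
Key observation: the optimum is the walk 1->2->1, with weight 5 + 1 = 6.
Optimal value attained by: walk 1->2->1.
Answer: (G^⊗2)[1][1] = 6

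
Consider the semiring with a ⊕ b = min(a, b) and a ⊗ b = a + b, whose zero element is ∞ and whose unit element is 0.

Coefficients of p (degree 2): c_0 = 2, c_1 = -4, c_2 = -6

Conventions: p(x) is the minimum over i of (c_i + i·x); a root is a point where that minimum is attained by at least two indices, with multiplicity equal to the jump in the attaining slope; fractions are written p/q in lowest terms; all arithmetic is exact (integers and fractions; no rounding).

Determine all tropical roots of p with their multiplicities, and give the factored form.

hull edge (i=0, c=2) to (i=1, c=-4): slope -6, span 1
hull edge (i=1, c=-4) to (i=2, c=-6): slope -2, span 1
Factored form: p(x) = -6 ⊗ (x ⊕ 2) ⊗ (x ⊕ 6)
Answer: roots = 2 (mult 1), 6 (mult 1)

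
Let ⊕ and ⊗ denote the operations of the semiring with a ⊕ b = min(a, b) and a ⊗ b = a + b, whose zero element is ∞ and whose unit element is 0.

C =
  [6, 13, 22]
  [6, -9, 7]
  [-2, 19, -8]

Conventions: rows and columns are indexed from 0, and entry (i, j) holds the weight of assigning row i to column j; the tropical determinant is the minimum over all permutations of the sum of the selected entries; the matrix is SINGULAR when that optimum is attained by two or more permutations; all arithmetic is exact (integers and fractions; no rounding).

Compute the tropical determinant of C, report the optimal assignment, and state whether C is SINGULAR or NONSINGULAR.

σ = (0, 1, 2): 6 + (-9) + (-8) = -11
σ = (0, 2, 1): 6 + 7 + 19 = 32
σ = (1, 0, 2): 13 + 6 + (-8) = 11
σ = (1, 2, 0): 13 + 7 + (-2) = 18
σ = (2, 0, 1): 22 + 6 + 19 = 47
σ = (2, 1, 0): 22 + (-9) + (-2) = 11
Optimal value attained by: σ = (0, 1, 2).
Answer: det⊕(C) = -11; verdict: NONSINGULAR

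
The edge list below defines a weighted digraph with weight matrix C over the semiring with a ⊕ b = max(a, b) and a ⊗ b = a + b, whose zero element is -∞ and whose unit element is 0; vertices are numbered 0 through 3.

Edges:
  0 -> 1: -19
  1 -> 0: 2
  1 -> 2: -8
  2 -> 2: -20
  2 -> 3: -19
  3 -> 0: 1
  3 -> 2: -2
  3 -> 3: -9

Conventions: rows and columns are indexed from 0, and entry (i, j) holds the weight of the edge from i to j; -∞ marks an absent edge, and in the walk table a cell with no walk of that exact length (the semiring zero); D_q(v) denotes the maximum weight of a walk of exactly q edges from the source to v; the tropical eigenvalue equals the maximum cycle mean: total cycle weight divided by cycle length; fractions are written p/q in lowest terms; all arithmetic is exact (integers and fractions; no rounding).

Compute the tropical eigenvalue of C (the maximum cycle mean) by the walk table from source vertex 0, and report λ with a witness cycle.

q=0: [0, -∞, -∞, -∞]
q=1: [-∞, -19, -∞, -∞]
q=2: [-17, -∞, -27, -∞]
q=3: [-∞, -36, -47, -46]
q=4: [-34, -∞, -44, -55]
Optimal cycle mean attained by: cycle 0->1->0, total (-19) + 2, length 2.
Answer: λ = -17/2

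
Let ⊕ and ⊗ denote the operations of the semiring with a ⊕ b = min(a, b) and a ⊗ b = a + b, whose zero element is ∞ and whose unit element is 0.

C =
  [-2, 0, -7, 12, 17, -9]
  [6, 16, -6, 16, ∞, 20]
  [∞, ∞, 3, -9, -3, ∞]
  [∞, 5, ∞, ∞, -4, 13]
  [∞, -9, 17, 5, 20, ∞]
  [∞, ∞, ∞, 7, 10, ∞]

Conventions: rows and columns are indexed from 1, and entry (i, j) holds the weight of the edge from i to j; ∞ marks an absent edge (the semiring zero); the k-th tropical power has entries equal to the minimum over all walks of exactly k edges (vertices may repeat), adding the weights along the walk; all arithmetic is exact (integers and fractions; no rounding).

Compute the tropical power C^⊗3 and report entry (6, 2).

C^⊗2:
  [-4, -2, -9, -16, -10, -11]
  [4, 6, -3, -15, -9, -3]
  [∞, -12, 6, -6, -13, 4]
  [11, -13, -1, 1, 16, 25]
  [-3, 7, -15, 7, 1, 11]
  [∞, 1, 27, 15, 3, 20]
C^⊗3:
  [-6, -19, -11, -18, -20, -13]
  [2, -18, -3, -12, -19, -5]
  [-6, -22, -18, -8, -10, 7]
  [-7, 3, -19, -10, -4, 2]
  [-5, -8, -12, -24, -18, -12]
  [7, -6, -5, 8, 11, 21]
Key observation: the optimum is the walk 6->4->5->2, with weight 7 + (-4) + (-9) = -6.
Optimal value attained by: walk 6->4->5->2.
Answer: (C^⊗3)[6][2] = -6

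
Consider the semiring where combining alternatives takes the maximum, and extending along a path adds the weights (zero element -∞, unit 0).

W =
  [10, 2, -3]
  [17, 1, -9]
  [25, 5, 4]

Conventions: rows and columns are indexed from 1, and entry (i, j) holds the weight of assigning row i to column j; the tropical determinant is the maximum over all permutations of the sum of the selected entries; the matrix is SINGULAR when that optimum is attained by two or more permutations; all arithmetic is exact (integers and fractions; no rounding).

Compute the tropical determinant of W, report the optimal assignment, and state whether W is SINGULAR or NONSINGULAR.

σ = (1, 2, 3): 10 + 1 + 4 = 15
σ = (1, 3, 2): 10 + (-9) + 5 = 6
σ = (2, 1, 3): 2 + 17 + 4 = 23
σ = (2, 3, 1): 2 + (-9) + 25 = 18
σ = (3, 1, 2): (-3) + 17 + 5 = 19
σ = (3, 2, 1): (-3) + 1 + 25 = 23
Optimal value attained by: σ = (2, 1, 3).
Answer: det⊕(W) = 23; verdict: SINGULAR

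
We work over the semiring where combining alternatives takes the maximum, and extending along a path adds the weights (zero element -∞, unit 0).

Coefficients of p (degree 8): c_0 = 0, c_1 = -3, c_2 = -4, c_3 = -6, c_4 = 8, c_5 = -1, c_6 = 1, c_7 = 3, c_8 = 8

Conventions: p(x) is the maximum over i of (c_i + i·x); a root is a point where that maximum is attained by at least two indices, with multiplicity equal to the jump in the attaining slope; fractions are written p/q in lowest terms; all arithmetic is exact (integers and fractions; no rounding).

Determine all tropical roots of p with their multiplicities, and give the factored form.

hull edge (i=0, c=0) to (i=4, c=8): slope 2, span 4
hull edge (i=4, c=8) to (i=8, c=8): slope 0, span 4
Factored form: p(x) = 8 ⊗ (x ⊕ (-2)) ⊗ (x ⊕ (-2)) ⊗ (x ⊕ (-2)) ⊗ (x ⊕ (-2)) ⊗ (x ⊕ 0) ⊗ (x ⊕ 0) ⊗ (x ⊕ 0) ⊗ (x ⊕ 0)
Answer: roots = -2 (mult 4), 0 (mult 4)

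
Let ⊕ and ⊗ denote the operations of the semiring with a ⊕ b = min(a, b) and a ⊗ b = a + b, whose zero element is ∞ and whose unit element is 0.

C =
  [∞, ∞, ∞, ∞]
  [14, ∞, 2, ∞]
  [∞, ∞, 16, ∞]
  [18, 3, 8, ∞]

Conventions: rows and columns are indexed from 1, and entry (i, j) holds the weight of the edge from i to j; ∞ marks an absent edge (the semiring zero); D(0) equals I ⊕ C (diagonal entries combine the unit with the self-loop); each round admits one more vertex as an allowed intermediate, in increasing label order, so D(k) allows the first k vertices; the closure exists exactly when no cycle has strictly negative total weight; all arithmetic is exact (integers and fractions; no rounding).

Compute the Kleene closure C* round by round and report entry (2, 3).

D(0):
  [0, ∞, ∞, ∞]
  [14, 0, 2, ∞]
  [∞, ∞, 0, ∞]
  [18, 3, 8, 0]
D(1):
  [0, ∞, ∞, ∞]
  [14, 0, 2, ∞]
  [∞, ∞, 0, ∞]
  [18, 3, 8, 0]
D(2):
  [0, ∞, ∞, ∞]
  [14, 0, 2, ∞]
  [∞, ∞, 0, ∞]
  [17, 3, 5, 0]
D(3):
  [0, ∞, ∞, ∞]
  [14, 0, 2, ∞]
  [∞, ∞, 0, ∞]
  [17, 3, 5, 0]
D(4):
  [0, ∞, ∞, ∞]
  [14, 0, 2, ∞]
  [∞, ∞, 0, ∞]
  [17, 3, 5, 0]
Answer: C*[2][3] = 2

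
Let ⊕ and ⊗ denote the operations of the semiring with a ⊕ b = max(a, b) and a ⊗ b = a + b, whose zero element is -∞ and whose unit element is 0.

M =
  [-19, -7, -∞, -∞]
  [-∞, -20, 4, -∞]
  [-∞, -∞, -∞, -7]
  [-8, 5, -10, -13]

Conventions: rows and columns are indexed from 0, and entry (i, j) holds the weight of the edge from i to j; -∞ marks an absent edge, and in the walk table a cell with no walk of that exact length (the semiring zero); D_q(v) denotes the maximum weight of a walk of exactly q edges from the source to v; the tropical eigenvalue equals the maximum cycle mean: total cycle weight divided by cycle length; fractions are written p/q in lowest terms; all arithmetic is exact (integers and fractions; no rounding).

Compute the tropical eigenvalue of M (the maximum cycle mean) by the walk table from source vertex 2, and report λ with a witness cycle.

q=0: [-∞, -∞, 0, -∞]
q=1: [-∞, -∞, -∞, -7]
q=2: [-15, -2, -17, -20]
q=3: [-28, -15, 2, -24]
q=4: [-32, -19, -11, -5]
Optimal cycle mean attained by: cycle 1->2->3->1, total 4 + (-7) + 5, length 3.
Answer: λ = 2/3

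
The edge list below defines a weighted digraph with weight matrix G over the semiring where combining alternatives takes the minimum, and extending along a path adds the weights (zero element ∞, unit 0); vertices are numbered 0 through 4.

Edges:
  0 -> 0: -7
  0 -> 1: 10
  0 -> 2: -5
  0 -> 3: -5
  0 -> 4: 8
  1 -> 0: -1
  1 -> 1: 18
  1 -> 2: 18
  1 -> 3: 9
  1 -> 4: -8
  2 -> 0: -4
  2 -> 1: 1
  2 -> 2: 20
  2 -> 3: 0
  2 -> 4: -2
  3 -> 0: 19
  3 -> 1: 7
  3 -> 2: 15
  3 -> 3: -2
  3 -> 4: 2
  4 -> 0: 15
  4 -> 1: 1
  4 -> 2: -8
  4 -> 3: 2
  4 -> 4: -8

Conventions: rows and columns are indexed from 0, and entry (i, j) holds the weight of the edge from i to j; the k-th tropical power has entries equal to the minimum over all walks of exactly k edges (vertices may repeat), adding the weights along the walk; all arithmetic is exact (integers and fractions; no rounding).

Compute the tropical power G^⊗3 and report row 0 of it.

G^⊗2:
  [-14, -4, -12, -12, -7]
  [-8, -7, -16, -6, -16]
  [-11, -1, -10, -9, -10]
  [6, 3, -6, -4, -6]
  [-12, -7, -16, -8, -16]
G^⊗3:
  [-21, -11, -19, -19, -15]
  [-20, -15, -24, -16, -24]
  [-18, -9, -18, -16, -18]
  [-10, -5, -14, -6, -14]
  [-20, -15, -24, -17, -24]
Answer: row 0 of G^⊗3 = [-21, -11, -19, -19, -15]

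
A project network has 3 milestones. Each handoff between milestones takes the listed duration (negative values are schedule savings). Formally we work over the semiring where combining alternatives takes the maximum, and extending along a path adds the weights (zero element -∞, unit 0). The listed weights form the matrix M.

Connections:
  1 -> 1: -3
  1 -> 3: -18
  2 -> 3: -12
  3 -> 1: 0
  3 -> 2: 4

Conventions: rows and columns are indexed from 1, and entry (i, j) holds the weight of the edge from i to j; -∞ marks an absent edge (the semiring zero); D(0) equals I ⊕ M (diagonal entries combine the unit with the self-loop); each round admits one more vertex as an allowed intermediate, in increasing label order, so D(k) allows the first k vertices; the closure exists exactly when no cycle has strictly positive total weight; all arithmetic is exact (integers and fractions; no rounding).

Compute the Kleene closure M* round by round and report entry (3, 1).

D(0):
  [0, -∞, -18]
  [-∞, 0, -12]
  [0, 4, 0]
D(1):
  [0, -∞, -18]
  [-∞, 0, -12]
  [0, 4, 0]
D(2):
  [0, -∞, -18]
  [-∞, 0, -12]
  [0, 4, 0]
D(3):
  [0, -14, -18]
  [-12, 0, -12]
  [0, 4, 0]
Answer: M*[3][1] = 0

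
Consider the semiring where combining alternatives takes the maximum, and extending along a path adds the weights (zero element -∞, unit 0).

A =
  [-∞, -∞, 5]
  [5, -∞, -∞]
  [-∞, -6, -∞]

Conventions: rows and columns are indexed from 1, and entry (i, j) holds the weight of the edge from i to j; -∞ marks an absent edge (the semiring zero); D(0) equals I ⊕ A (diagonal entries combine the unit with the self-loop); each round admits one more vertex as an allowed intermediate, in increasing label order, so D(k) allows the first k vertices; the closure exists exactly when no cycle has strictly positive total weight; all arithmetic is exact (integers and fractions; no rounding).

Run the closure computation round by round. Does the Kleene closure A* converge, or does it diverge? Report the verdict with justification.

D(0):
  [0, -∞, 5]
  [5, 0, -∞]
  [-∞, -6, 0]
D(1):
  [0, -∞, 5]
  [5, 0, 10]
  [-∞, -6, 0]
Detection: at round 2, diagonal entry (3, 3) turns strictly positive.
Key observation: the cycle 3->2->1->3 has total weight (-6) + 5 + 5, which is strictly positive.
Answer: DIVERGES — positive cycle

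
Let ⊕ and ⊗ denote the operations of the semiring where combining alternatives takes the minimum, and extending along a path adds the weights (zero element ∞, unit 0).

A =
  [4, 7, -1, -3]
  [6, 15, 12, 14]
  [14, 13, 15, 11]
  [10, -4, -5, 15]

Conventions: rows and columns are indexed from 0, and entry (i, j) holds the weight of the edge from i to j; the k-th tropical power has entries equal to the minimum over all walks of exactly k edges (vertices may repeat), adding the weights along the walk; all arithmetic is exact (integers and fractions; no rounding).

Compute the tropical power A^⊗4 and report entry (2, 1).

A^⊗2:
  [7, -7, -8, 1]
  [10, 10, 5, 3]
  [18, 7, 6, 11]
  [2, 8, 8, 6]
A^⊗3:
  [-1, -3, -4, 3]
  [13, -1, -2, 7]
  [13, 7, 6, 15]
  [6, 2, 1, -1]
A^⊗4:
  [3, -1, -2, -4]
  [5, 3, 2, 9]
  [13, 11, 10, 10]
  [8, -5, -6, 3]
Key observation: the optimum is the walk 2->0->0->3->1, with weight 14 + 4 + (-3) + (-4) = 11.
Optimal value attained by: walk 2->0->0->3->1.
Answer: (A^⊗4)[2][1] = 11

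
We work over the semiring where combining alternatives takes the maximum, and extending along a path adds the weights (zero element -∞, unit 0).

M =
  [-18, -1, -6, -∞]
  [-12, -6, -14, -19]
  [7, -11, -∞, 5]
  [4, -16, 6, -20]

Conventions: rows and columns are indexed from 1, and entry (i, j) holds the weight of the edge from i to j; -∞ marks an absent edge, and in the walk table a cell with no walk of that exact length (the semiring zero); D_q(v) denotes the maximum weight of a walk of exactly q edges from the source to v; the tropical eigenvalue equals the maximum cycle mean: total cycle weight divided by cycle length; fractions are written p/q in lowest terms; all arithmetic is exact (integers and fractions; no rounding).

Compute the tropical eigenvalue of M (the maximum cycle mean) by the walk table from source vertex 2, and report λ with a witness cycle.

q=0: [-∞, 0, -∞, -∞]
q=1: [-12, -6, -14, -19]
q=2: [-7, -12, -13, -9]
q=3: [-5, -8, -3, -8]
q=4: [4, -6, -2, 2]
Optimal cycle mean attained by: cycle 3->4->3, total 5 + 6, length 2.
Answer: λ = 11/2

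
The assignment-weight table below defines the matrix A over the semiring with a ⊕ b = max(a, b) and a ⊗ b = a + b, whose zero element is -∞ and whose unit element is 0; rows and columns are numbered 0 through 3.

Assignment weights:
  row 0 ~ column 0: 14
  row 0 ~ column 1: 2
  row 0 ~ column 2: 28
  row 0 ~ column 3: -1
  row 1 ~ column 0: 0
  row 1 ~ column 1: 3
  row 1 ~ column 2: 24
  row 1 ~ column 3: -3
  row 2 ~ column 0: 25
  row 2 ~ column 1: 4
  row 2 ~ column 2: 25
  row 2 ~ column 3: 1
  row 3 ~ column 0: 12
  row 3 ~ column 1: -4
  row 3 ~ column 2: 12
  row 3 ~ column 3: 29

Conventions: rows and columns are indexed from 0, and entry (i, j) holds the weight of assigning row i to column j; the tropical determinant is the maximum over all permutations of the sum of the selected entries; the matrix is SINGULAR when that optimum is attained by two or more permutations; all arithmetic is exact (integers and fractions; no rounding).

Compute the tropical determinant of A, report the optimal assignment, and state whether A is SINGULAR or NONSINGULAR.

σ = (0, 1, 2, 3): 14 + 3 + 25 + 29 = 71
σ = (0, 1, 3, 2): 14 + 3 + 1 + 12 = 30
σ = (0, 2, 1, 3): 14 + 24 + 4 + 29 = 71
σ = (0, 2, 3, 1): 14 + 24 + 1 + (-4) = 35
σ = (0, 3, 1, 2): 14 + (-3) + 4 + 12 = 27
σ = (0, 3, 2, 1): 14 + (-3) + 25 + (-4) = 32
σ = (1, 0, 2, 3): 2 + 0 + 25 + 29 = 56
σ = (1, 0, 3, 2): 2 + 0 + 1 + 12 = 15
σ = (1, 2, 0, 3): 2 + 24 + 25 + 29 = 80
σ = (1, 2, 3, 0): 2 + 24 + 1 + 12 = 39
σ = (1, 3, 0, 2): 2 + (-3) + 25 + 12 = 36
σ = (1, 3, 2, 0): 2 + (-3) + 25 + 12 = 36
σ = (2, 0, 1, 3): 28 + 0 + 4 + 29 = 61
σ = (2, 0, 3, 1): 28 + 0 + 1 + (-4) = 25
σ = (2, 1, 0, 3): 28 + 3 + 25 + 29 = 85
σ = (2, 1, 3, 0): 28 + 3 + 1 + 12 = 44
σ = (2, 3, 0, 1): 28 + (-3) + 25 + (-4) = 46
σ = (2, 3, 1, 0): 28 + (-3) + 4 + 12 = 41
σ = (3, 0, 1, 2): (-1) + 0 + 4 + 12 = 15
σ = (3, 0, 2, 1): (-1) + 0 + 25 + (-4) = 20
σ = (3, 1, 0, 2): (-1) + 3 + 25 + 12 = 39
σ = (3, 1, 2, 0): (-1) + 3 + 25 + 12 = 39
σ = (3, 2, 0, 1): (-1) + 24 + 25 + (-4) = 44
σ = (3, 2, 1, 0): (-1) + 24 + 4 + 12 = 39
Optimal value attained by: σ = (2, 1, 0, 3).
Answer: det⊕(A) = 85; verdict: NONSINGULAR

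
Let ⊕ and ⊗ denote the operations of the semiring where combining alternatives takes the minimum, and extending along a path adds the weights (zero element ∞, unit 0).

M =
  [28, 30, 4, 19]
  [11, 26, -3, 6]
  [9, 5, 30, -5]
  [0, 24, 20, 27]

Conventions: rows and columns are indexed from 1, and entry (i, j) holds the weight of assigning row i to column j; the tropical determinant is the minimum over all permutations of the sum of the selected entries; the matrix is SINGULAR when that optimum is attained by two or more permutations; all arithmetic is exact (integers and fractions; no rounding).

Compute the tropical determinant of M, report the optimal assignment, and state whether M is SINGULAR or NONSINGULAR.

σ = (1, 2, 3, 4): 28 + 26 + 30 + 27 = 111
σ = (1, 2, 4, 3): 28 + 26 + (-5) + 20 = 69
σ = (1, 3, 2, 4): 28 + (-3) + 5 + 27 = 57
σ = (1, 3, 4, 2): 28 + (-3) + (-5) + 24 = 44
σ = (1, 4, 2, 3): 28 + 6 + 5 + 20 = 59
σ = (1, 4, 3, 2): 28 + 6 + 30 + 24 = 88
σ = (2, 1, 3, 4): 30 + 11 + 30 + 27 = 98
σ = (2, 1, 4, 3): 30 + 11 + (-5) + 20 = 56
σ = (2, 3, 1, 4): 30 + (-3) + 9 + 27 = 63
σ = (2, 3, 4, 1): 30 + (-3) + (-5) + 0 = 22
σ = (2, 4, 1, 3): 30 + 6 + 9 + 20 = 65
σ = (2, 4, 3, 1): 30 + 6 + 30 + 0 = 66
σ = (3, 1, 2, 4): 4 + 11 + 5 + 27 = 47
σ = (3, 1, 4, 2): 4 + 11 + (-5) + 24 = 34
σ = (3, 2, 1, 4): 4 + 26 + 9 + 27 = 66
σ = (3, 2, 4, 1): 4 + 26 + (-5) + 0 = 25
σ = (3, 4, 1, 2): 4 + 6 + 9 + 24 = 43
σ = (3, 4, 2, 1): 4 + 6 + 5 + 0 = 15
σ = (4, 1, 2, 3): 19 + 11 + 5 + 20 = 55
σ = (4, 1, 3, 2): 19 + 11 + 30 + 24 = 84
σ = (4, 2, 1, 3): 19 + 26 + 9 + 20 = 74
σ = (4, 2, 3, 1): 19 + 26 + 30 + 0 = 75
σ = (4, 3, 1, 2): 19 + (-3) + 9 + 24 = 49
σ = (4, 3, 2, 1): 19 + (-3) + 5 + 0 = 21
Optimal value attained by: σ = (3, 4, 2, 1).
Answer: det⊕(M) = 15; verdict: NONSINGULAR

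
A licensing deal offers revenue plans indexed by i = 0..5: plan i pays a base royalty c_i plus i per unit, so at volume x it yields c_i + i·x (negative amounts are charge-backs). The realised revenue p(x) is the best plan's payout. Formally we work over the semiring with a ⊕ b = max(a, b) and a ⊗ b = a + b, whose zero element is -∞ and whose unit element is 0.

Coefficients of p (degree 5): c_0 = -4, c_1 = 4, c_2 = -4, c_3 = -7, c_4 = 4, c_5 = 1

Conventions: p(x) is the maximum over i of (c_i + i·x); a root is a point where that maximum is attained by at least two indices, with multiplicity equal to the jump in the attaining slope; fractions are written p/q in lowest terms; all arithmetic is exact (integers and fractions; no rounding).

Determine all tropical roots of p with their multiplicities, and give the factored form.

hull edge (i=0, c=-4) to (i=1, c=4): slope 8, span 1
hull edge (i=1, c=4) to (i=4, c=4): slope 0, span 3
hull edge (i=4, c=4) to (i=5, c=1): slope -3, span 1
Factored form: p(x) = 1 ⊗ (x ⊕ (-8)) ⊗ (x ⊕ 0) ⊗ (x ⊕ 0) ⊗ (x ⊕ 0) ⊗ (x ⊕ 3)
Answer: roots = -8 (mult 1), 0 (mult 3), 3 (mult 1)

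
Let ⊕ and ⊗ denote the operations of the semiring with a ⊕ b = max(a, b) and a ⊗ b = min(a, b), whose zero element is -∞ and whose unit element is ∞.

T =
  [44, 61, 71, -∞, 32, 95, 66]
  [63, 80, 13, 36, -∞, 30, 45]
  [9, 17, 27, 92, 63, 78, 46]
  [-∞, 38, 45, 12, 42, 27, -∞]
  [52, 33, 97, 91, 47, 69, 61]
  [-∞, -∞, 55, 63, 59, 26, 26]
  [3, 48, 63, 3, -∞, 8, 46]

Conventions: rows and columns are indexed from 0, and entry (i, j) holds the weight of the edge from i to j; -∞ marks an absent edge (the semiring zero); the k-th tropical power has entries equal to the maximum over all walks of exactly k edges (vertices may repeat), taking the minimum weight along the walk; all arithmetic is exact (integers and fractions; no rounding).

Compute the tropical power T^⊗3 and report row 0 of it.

T^⊗2:
  [61, 61, 63, 71, 63, 71, 46]
  [63, 80, 63, 36, 36, 63, 63]
  [52, 46, 63, 63, 59, 63, 61]
  [42, 38, 42, 45, 45, 45, 45]
  [47, 52, 61, 92, 63, 78, 52]
  [52, 38, 59, 59, 55, 59, 59]
  [48, 48, 46, 63, 63, 63, 46]
T^⊗3:
  [61, 61, 63, 63, 63, 63, 61]
  [63, 80, 63, 63, 63, 63, 63]
  [52, 52, 61, 63, 63, 63, 59]
  [45, 45, 45, 45, 45, 45, 45]
  [52, 52, 63, 63, 61, 63, 61]
  [52, 52, 59, 59, 59, 59, 55]
  [52, 48, 63, 63, 59, 63, 61]
Answer: row 0 of T^⊗3 = [61, 61, 63, 63, 63, 63, 61]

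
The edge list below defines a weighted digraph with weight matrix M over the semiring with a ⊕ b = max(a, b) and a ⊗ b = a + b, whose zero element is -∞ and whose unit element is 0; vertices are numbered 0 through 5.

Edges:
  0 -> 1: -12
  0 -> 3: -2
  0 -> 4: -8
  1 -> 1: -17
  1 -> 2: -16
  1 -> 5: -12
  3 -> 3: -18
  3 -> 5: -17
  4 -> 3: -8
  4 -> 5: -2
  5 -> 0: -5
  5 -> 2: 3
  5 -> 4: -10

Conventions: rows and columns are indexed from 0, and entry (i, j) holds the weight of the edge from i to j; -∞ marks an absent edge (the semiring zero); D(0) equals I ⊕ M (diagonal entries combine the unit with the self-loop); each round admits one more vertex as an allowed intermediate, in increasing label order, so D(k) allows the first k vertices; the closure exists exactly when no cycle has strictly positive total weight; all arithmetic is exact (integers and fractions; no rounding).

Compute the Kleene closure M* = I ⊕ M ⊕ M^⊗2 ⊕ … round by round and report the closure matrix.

D(0):
  [0, -12, -∞, -2, -8, -∞]
  [-∞, 0, -16, -∞, -∞, -12]
  [-∞, -∞, 0, -∞, -∞, -∞]
  [-∞, -∞, -∞, 0, -∞, -17]
  [-∞, -∞, -∞, -8, 0, -2]
  [-5, -∞, 3, -∞, -10, 0]
D(1):
  [0, -12, -∞, -2, -8, -∞]
  [-∞, 0, -16, -∞, -∞, -12]
  [-∞, -∞, 0, -∞, -∞, -∞]
  [-∞, -∞, -∞, 0, -∞, -17]
  [-∞, -∞, -∞, -8, 0, -2]
  [-5, -17, 3, -7, -10, 0]
D(2):
  [0, -12, -28, -2, -8, -24]
  [-∞, 0, -16, -∞, -∞, -12]
  [-∞, -∞, 0, -∞, -∞, -∞]
  [-∞, -∞, -∞, 0, -∞, -17]
  [-∞, -∞, -∞, -8, 0, -2]
  [-5, -17, 3, -7, -10, 0]
D(3):
  [0, -12, -28, -2, -8, -24]
  [-∞, 0, -16, -∞, -∞, -12]
  [-∞, -∞, 0, -∞, -∞, -∞]
  [-∞, -∞, -∞, 0, -∞, -17]
  [-∞, -∞, -∞, -8, 0, -2]
  [-5, -17, 3, -7, -10, 0]
D(4):
  [0, -12, -28, -2, -8, -19]
  [-∞, 0, -16, -∞, -∞, -12]
  [-∞, -∞, 0, -∞, -∞, -∞]
  [-∞, -∞, -∞, 0, -∞, -17]
  [-∞, -∞, -∞, -8, 0, -2]
  [-5, -17, 3, -7, -10, 0]
D(5):
  [0, -12, -28, -2, -8, -10]
  [-∞, 0, -16, -∞, -∞, -12]
  [-∞, -∞, 0, -∞, -∞, -∞]
  [-∞, -∞, -∞, 0, -∞, -17]
  [-∞, -∞, -∞, -8, 0, -2]
  [-5, -17, 3, -7, -10, 0]
D(6):
  [0, -12, -7, -2, -8, -10]
  [-17, 0, -9, -19, -22, -12]
  [-∞, -∞, 0, -∞, -∞, -∞]
  [-22, -34, -14, 0, -27, -17]
  [-7, -19, 1, -8, 0, -2]
  [-5, -17, 3, -7, -10, 0]
Answer: M* = [[0, -12, -7, -2, -8, -10], [-17, 0, -9, -19, -22, -12], [-∞, -∞, 0, -∞, -∞, -∞], [-22, -34, -14, 0, -27, -17], [-7, -19, 1, -8, 0, -2], [-5, -17, 3, -7, -10, 0]]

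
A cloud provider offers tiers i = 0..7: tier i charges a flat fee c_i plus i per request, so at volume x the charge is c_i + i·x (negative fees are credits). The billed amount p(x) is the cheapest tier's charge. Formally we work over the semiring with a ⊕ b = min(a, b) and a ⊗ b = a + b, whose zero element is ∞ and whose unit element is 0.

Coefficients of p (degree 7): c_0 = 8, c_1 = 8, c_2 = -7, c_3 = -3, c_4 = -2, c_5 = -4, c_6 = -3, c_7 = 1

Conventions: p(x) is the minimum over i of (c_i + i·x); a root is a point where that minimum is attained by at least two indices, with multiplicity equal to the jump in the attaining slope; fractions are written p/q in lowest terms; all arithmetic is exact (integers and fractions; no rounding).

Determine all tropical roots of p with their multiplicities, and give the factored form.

hull edge (i=0, c=8) to (i=2, c=-7): slope -15/2, span 2
hull edge (i=2, c=-7) to (i=6, c=-3): slope 1, span 4
hull edge (i=6, c=-3) to (i=7, c=1): slope 4, span 1
Factored form: p(x) = 1 ⊗ (x ⊕ (-4)) ⊗ (x ⊕ (-1)) ⊗ (x ⊕ (-1)) ⊗ (x ⊕ (-1)) ⊗ (x ⊕ (-1)) ⊗ (x ⊕ 15/2) ⊗ (x ⊕ 15/2)
Answer: roots = -4 (mult 1), -1 (mult 4), 15/2 (mult 2)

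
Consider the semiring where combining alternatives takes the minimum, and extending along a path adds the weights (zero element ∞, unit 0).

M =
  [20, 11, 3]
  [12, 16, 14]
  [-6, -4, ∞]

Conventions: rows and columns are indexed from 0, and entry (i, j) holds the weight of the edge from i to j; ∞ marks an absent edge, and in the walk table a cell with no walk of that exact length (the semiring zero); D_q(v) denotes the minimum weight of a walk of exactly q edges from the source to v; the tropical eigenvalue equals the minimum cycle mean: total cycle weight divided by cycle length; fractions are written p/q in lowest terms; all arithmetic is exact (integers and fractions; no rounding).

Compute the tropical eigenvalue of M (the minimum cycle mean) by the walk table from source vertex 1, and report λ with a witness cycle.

q=0: [∞, 0, ∞]
q=1: [12, 16, 14]
q=2: [8, 10, 15]
q=3: [9, 11, 11]
Optimal cycle mean attained by: cycle 0->2->0, total 3 + (-6), length 2.
Answer: λ = -3/2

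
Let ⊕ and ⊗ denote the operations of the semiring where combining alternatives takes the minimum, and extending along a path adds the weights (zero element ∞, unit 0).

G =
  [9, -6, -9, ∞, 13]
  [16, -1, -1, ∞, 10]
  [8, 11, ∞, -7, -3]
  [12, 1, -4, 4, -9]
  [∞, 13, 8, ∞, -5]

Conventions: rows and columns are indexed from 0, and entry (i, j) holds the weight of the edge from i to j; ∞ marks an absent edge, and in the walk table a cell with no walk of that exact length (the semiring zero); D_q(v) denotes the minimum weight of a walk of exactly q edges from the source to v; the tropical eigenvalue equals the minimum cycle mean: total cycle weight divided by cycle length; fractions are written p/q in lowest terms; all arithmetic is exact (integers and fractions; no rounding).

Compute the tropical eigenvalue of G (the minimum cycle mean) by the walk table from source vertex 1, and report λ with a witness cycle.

q=0: [∞, 0, ∞, ∞, ∞]
q=1: [16, -1, -1, ∞, 10]
q=2: [7, -2, -2, -8, -4]
q=3: [4, -7, -12, -9, -17]
q=4: [-4, -8, -13, -19, -22]
q=5: [-7, -18, -23, -20, -28]
Optimal cycle mean attained by: cycle 2->3->2, total (-7) + (-4), length 2.
Answer: λ = -11/2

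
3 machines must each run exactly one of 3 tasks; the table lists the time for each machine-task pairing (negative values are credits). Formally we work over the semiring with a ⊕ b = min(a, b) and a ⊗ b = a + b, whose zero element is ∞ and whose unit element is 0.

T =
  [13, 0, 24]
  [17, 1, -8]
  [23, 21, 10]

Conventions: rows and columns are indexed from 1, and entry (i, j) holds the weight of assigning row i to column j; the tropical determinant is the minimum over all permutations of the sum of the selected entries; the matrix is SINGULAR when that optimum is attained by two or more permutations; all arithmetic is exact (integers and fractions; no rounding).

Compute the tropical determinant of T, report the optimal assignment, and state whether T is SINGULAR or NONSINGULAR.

σ = (1, 2, 3): 13 + 1 + 10 = 24
σ = (1, 3, 2): 13 + (-8) + 21 = 26
σ = (2, 1, 3): 0 + 17 + 10 = 27
σ = (2, 3, 1): 0 + (-8) + 23 = 15
σ = (3, 1, 2): 24 + 17 + 21 = 62
σ = (3, 2, 1): 24 + 1 + 23 = 48
Optimal value attained by: σ = (2, 3, 1).
Answer: det⊕(T) = 15; verdict: NONSINGULAR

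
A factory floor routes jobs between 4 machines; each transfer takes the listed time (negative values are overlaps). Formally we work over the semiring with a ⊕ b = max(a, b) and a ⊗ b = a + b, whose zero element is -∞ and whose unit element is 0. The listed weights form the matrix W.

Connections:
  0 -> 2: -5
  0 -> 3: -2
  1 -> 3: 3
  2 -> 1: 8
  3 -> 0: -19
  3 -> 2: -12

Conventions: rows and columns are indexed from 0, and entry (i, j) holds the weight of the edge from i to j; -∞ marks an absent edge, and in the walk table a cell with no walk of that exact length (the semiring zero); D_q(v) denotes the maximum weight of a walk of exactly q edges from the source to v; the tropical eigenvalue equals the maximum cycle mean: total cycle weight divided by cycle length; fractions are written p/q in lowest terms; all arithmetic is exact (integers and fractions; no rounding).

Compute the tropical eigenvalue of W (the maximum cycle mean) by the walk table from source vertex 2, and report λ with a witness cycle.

q=0: [-∞, -∞, 0, -∞]
q=1: [-∞, 8, -∞, -∞]
q=2: [-∞, -∞, -∞, 11]
q=3: [-8, -∞, -1, -∞]
q=4: [-∞, 7, -13, -10]
Optimal cycle mean attained by: cycle 1->3->2->1, total 3 + (-12) + 8, length 3.
Answer: λ = -1/3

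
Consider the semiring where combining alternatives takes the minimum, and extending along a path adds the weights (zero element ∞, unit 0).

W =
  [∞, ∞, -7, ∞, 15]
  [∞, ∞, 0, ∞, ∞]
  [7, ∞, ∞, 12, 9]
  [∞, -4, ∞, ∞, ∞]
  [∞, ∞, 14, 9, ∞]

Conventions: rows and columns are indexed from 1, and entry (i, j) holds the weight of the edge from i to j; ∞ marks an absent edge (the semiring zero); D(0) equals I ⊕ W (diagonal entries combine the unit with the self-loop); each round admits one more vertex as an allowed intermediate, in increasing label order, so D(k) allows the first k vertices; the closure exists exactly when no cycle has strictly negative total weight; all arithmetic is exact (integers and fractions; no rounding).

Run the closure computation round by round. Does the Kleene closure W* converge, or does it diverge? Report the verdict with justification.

D(0):
  [0, ∞, -7, ∞, 15]
  [∞, 0, 0, ∞, ∞]
  [7, ∞, 0, 12, 9]
  [∞, -4, ∞, 0, ∞]
  [∞, ∞, 14, 9, 0]
D(1):
  [0, ∞, -7, ∞, 15]
  [∞, 0, 0, ∞, ∞]
  [7, ∞, 0, 12, 9]
  [∞, -4, ∞, 0, ∞]
  [∞, ∞, 14, 9, 0]
D(2):
  [0, ∞, -7, ∞, 15]
  [∞, 0, 0, ∞, ∞]
  [7, ∞, 0, 12, 9]
  [∞, -4, -4, 0, ∞]
  [∞, ∞, 14, 9, 0]
D(3):
  [0, ∞, -7, 5, 2]
  [7, 0, 0, 12, 9]
  [7, ∞, 0, 12, 9]
  [3, -4, -4, 0, 5]
  [21, ∞, 14, 9, 0]
D(4):
  [0, 1, -7, 5, 2]
  [7, 0, 0, 12, 9]
  [7, 8, 0, 12, 9]
  [3, -4, -4, 0, 5]
  [12, 5, 5, 9, 0]
D(5):
  [0, 1, -7, 5, 2]
  [7, 0, 0, 12, 9]
  [7, 8, 0, 12, 9]
  [3, -4, -4, 0, 5]
  [12, 5, 5, 9, 0]
Key observation: every diagonal entry stays at the unit through all rounds, so no improving cycle exists.
Answer: CONVERGES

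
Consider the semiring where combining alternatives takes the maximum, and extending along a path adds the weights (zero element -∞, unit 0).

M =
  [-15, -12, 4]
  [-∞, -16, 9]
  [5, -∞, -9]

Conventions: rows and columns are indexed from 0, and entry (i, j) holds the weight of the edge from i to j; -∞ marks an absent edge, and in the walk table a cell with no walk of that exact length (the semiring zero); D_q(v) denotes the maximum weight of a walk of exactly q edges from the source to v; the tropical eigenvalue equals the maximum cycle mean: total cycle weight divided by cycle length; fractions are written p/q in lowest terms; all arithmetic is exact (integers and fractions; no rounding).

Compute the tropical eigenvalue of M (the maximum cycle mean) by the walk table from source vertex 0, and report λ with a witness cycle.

q=0: [0, -∞, -∞]
q=1: [-15, -12, 4]
q=2: [9, -27, -3]
q=3: [2, -3, 13]
Optimal cycle mean attained by: cycle 0->2->0, total 4 + 5, length 2.
Answer: λ = 9/2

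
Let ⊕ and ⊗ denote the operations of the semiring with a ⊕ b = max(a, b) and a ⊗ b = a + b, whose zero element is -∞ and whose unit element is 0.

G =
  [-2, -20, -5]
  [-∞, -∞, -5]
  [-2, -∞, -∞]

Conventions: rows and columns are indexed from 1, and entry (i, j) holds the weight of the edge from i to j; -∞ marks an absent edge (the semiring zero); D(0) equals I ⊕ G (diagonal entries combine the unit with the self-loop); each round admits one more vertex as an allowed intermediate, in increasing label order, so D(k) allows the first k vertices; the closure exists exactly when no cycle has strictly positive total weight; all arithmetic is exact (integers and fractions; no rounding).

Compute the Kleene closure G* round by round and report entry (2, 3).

D(0):
  [0, -20, -5]
  [-∞, 0, -5]
  [-2, -∞, 0]
D(1):
  [0, -20, -5]
  [-∞, 0, -5]
  [-2, -22, 0]
D(2):
  [0, -20, -5]
  [-∞, 0, -5]
  [-2, -22, 0]
D(3):
  [0, -20, -5]
  [-7, 0, -5]
  [-2, -22, 0]
Answer: G*[2][3] = -5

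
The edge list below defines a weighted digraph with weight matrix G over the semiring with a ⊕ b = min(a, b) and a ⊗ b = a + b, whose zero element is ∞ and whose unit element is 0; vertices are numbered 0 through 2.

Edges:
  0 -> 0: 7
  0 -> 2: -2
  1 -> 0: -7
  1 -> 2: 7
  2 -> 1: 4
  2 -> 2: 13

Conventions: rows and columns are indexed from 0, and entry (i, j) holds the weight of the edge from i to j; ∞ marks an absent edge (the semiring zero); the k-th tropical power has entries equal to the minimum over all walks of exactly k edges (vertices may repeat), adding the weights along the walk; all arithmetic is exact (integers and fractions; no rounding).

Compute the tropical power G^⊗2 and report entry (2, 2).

G^⊗2:
  [14, 2, 5]
  [0, 11, -9]
  [-3, 17, 11]
Key observation: the optimum is the walk 2->1->2, with weight 4 + 7 = 11.
Optimal value attained by: walk 2->1->2.
Answer: (G^⊗2)[2][2] = 11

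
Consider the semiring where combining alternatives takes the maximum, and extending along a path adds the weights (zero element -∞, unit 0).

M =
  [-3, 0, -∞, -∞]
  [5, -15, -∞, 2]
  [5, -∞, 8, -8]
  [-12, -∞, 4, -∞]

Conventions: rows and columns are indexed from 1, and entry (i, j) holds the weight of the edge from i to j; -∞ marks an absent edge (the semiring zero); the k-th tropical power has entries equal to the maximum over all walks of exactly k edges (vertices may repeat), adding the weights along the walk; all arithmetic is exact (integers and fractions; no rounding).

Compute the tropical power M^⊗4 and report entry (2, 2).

M^⊗2:
  [5, -3, -∞, 2]
  [2, 5, 6, -13]
  [13, 5, 16, 0]
  [9, -12, 12, -4]
M^⊗3:
  [2, 5, 6, -1]
  [11, 2, 14, 7]
  [21, 13, 24, 8]
  [17, 9, 20, 4]
M^⊗4:
  [11, 2, 14, 7]
  [19, 11, 22, 6]
  [29, 21, 32, 16]
  [25, 17, 28, 12]
Key observation: the optimum is the walk 2->4->3->1->2, with weight 2 + 4 + 5 + 0 = 11.
Optimal value attained by: walk 2->4->3->1->2.
Answer: (M^⊗4)[2][2] = 11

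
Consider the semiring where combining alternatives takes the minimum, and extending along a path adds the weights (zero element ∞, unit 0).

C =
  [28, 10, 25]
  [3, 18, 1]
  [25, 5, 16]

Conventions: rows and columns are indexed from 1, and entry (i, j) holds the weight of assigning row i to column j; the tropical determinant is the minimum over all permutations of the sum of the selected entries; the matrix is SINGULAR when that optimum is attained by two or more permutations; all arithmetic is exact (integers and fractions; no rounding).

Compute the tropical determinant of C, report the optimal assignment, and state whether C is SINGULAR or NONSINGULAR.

σ = (1, 2, 3): 28 + 18 + 16 = 62
σ = (1, 3, 2): 28 + 1 + 5 = 34
σ = (2, 1, 3): 10 + 3 + 16 = 29
σ = (2, 3, 1): 10 + 1 + 25 = 36
σ = (3, 1, 2): 25 + 3 + 5 = 33
σ = (3, 2, 1): 25 + 18 + 25 = 68
Optimal value attained by: σ = (2, 1, 3).
Answer: det⊕(C) = 29; verdict: NONSINGULAR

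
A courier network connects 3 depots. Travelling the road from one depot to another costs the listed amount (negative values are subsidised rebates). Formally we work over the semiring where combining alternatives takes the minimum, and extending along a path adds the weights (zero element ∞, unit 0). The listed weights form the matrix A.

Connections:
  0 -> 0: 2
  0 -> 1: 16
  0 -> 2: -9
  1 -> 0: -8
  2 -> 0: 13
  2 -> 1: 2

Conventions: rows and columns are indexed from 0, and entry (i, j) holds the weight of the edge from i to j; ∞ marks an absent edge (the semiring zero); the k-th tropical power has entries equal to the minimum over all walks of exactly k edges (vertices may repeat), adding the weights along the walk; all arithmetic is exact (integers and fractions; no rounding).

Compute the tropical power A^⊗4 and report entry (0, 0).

A^⊗2:
  [4, -7, -7]
  [-6, 8, -17]
  [-6, 29, 4]
A^⊗3:
  [-15, -5, -5]
  [-4, -15, -15]
  [-4, 6, -15]
A^⊗4:
  [-13, -3, -24]
  [-23, -13, -13]
  [-2, -13, -13]
Key observation: the optimum is the walk 0->0->2->1->0, with weight 2 + (-9) + 2 + (-8) = -13.
Optimal value attained by: walk 0->0->2->1->0.
Answer: (A^⊗4)[0][0] = -13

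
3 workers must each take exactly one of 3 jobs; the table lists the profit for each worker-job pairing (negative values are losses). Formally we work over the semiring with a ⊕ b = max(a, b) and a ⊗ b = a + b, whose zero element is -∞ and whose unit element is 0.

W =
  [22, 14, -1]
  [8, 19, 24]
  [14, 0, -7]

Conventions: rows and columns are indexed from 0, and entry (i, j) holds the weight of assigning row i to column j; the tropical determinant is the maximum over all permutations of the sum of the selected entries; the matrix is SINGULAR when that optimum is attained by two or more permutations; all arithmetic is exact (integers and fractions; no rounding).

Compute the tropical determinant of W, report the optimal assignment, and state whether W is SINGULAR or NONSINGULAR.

σ = (0, 1, 2): 22 + 19 + (-7) = 34
σ = (0, 2, 1): 22 + 24 + 0 = 46
σ = (1, 0, 2): 14 + 8 + (-7) = 15
σ = (1, 2, 0): 14 + 24 + 14 = 52
σ = (2, 0, 1): (-1) + 8 + 0 = 7
σ = (2, 1, 0): (-1) + 19 + 14 = 32
Optimal value attained by: σ = (1, 2, 0).
Answer: det⊕(W) = 52; verdict: NONSINGULAR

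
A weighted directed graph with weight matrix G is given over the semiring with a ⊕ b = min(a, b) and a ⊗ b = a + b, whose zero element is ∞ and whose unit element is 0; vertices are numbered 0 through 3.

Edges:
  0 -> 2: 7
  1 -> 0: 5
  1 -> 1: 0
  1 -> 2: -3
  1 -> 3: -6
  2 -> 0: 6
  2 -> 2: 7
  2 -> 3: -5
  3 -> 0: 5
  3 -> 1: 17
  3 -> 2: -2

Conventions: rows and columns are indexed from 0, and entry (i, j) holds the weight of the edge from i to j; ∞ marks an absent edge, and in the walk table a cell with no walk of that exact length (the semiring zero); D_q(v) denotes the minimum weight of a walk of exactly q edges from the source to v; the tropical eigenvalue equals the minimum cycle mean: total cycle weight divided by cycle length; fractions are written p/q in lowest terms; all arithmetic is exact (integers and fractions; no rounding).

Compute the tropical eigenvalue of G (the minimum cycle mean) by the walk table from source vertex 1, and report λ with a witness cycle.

q=0: [∞, 0, ∞, ∞]
q=1: [5, 0, -3, -6]
q=2: [-1, 0, -8, -8]
q=3: [-3, 0, -10, -13]
q=4: [-8, 0, -15, -15]
Optimal cycle mean attained by: cycle 2->3->2, total (-5) + (-2), length 2.
Answer: λ = -7/2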